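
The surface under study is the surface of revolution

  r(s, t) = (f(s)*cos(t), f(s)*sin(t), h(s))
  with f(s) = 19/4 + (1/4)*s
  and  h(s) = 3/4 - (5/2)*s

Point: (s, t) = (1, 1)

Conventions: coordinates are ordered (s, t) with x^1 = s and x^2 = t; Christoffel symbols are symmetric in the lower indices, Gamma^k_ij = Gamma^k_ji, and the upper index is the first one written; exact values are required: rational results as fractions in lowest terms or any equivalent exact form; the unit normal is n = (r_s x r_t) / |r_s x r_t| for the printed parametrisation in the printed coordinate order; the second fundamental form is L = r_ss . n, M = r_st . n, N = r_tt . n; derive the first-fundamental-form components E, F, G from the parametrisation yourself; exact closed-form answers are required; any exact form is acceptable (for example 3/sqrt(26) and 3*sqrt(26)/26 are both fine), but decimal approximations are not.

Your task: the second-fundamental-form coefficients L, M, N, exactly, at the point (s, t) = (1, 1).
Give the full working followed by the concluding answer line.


f = 5, f' = 1/4, f'' = 0, h' = -5/2, h'' = 0
E = 101/16, F = 0, G = 25; answer radicand W^2 = 101/16
unnormalised second-form numerators: l = 0, m = 0, n = -25/2; L = l/sqrt(101/16), and similarly M = m/sqrt(W^2), N = n/sqrt(W^2)

Answer: L = 0, M = 0, N = -50*sqrt(101)/101


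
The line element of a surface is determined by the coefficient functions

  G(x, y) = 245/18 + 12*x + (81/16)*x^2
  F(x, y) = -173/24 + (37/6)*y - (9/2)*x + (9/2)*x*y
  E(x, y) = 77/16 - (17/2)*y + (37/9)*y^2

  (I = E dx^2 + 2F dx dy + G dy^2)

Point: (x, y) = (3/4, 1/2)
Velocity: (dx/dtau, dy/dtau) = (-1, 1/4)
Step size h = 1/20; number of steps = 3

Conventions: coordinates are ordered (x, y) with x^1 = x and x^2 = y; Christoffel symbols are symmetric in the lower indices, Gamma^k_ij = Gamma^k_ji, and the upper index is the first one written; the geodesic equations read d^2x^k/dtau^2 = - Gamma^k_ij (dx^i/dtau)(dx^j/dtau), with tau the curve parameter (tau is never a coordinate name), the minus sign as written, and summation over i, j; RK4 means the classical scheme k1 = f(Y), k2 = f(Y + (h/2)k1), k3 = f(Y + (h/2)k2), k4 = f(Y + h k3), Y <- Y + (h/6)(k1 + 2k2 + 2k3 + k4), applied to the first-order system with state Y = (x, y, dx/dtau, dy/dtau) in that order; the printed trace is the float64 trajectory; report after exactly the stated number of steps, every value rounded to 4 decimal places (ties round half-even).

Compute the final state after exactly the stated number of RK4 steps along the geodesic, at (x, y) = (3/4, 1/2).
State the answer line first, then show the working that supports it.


Answer: x = 0.6019, y = 0.5402, dx/dtau = -0.9767, dy/dtau = 0.2867

f(Y) = (dx/dtau, dy/dtau, -Gamma^x_ij Y'^i Y'^j, -Gamma^y_ij Y'^i Y'^j) with the Gammas evaluated at the stage position; h = 0.050000; intermediate values shown to 6 dp
step 0: x = 0.7500, y = 0.5000, dx/dtau = -1.0000, dy/dtau = 0.2500
step 1:
  k1: at (x, y) = (0.750000, 0.500000), (dx/dtau, dy/dtau) = (-1.000000, 0.250000); Gamma_xxx = -0.048187, Gamma_xxy = 0.160637, Gamma_xyy = -0.969549, Gamma_yxx = -0.013184, Gamma_yxy = 0.421488, Gamma_yyy = -0.221358; k1 = (-1.000000, 0.250000, 0.189102, 0.237763)
  k2: at (x, y) = (0.725000, 0.506250), (dx/dtau, dy/dtau) = (-0.995272, 0.255944); Gamma_xxx = -0.046053, Gamma_xxy = 0.142515, Gamma_xyy = -0.916279, Gamma_yxx = -0.012634, Gamma_yxy = 0.419759, Gamma_yyy = -0.209047; k2 = (-0.995272, 0.255944, 0.178249, 0.240063)
  k3: at (x, y) = (0.725118, 0.506399), (dx/dtau, dy/dtau) = (-0.995544, 0.256002); Gamma_xxx = -0.045991, Gamma_xxy = 0.142915, Gamma_xyy = -0.916553, Gamma_yxx = -0.012615, Gamma_yxy = 0.419830, Gamma_yyy = -0.209048; k3 = (-0.995544, 0.256002, 0.178497, 0.240199)
  k4: at (x, y) = (0.700223, 0.512800), (dx/dtau, dy/dtau) = (-0.991075, 0.262010); Gamma_xxx = -0.043795, Gamma_xxy = 0.125070, Gamma_xyy = -0.863487, Gamma_yxx = -0.012043, Gamma_yxy = 0.418147, Gamma_yyy = -0.196739; k4 = (-0.991075, 0.262010, 0.167249, 0.242497)
  Y <- Y + (h/6)(k1 + 2k2 + 2k3 + k4): x = 0.7002, y = 0.5128, dx/dtau = -0.9911, dy/dtau = 0.2620
step 2:
  k1: at (x, y) = (0.700227, 0.512799), (dx/dtau, dy/dtau) = (-0.991085, 0.262007); Gamma_xxx = -0.043795, Gamma_xxy = 0.125074, Gamma_xyy = -0.863497, Gamma_yxx = -0.012043, Gamma_yxy = 0.418147, Gamma_yyy = -0.196741; k1 = (-0.991085, 0.262007, 0.167251, 0.242496)
  k2: at (x, y) = (0.675450, 0.519349), (dx/dtau, dy/dtau) = (-0.986903, 0.268069); Gamma_xxx = -0.041539, Gamma_xxy = 0.107549, Gamma_xyy = -0.810669, Gamma_yxx = -0.011450, Gamma_yxy = 0.416520, Gamma_yyy = -0.184450; k2 = (-0.986903, 0.268069, 0.155620, 0.244795)
  k3: at (x, y) = (0.675555, 0.519501), (dx/dtau, dy/dtau) = (-0.987194, 0.268126); Gamma_xxx = -0.041477, Gamma_xxy = 0.107967, Gamma_xyy = -0.810914, Gamma_yxx = -0.011431, Gamma_yxy = 0.416598, Gamma_yyy = -0.184451; k3 = (-0.987194, 0.268126, 0.155876, 0.244942)
  k4: at (x, y) = (0.650868, 0.526205), (dx/dtau, dy/dtau) = (-0.983291, 0.274254); Gamma_xxx = -0.039162, Gamma_xxy = 0.090800, Gamma_xyy = -0.758268, Gamma_yxx = -0.010817, Gamma_yxy = 0.415040, Gamma_yyy = -0.172178; k4 = (-0.983291, 0.274254, 0.143870, 0.247258)
  Y <- Y + (h/6)(k1 + 2k2 + 2k3 + k4): x = 0.6509, y = 0.5262, dx/dtau = -0.9833, dy/dtau = 0.2743
step 3:
  k1: at (x, y) = (0.650873, 0.526205), (dx/dtau, dy/dtau) = (-0.983300, 0.274250); Gamma_xxx = -0.039162, Gamma_xxy = 0.090804, Gamma_xyy = -0.758278, Gamma_yxx = -0.010818, Gamma_yxy = 0.415041, Gamma_yyy = -0.172180; k1 = (-0.983300, 0.274250, 0.143872, 0.247258)
  k2: at (x, y) = (0.626290, 0.533061), (dx/dtau, dy/dtau) = (-0.979704, 0.280432); Gamma_xxx = -0.036791, Gamma_xxy = 0.074041, Gamma_xyy = -0.705848, Gamma_yxx = -0.010184, Gamma_yxy = 0.413561, Gamma_yyy = -0.159941; k2 = (-0.979704, 0.280432, 0.131506, 0.249596)
  k3: at (x, y) = (0.626380, 0.533215), (dx/dtau, dy/dtau) = (-0.980013, 0.280490); Gamma_xxx = -0.036729, Gamma_xxy = 0.074477, Gamma_xyy = -0.706061, Gamma_yxx = -0.010165, Gamma_yxy = 0.413646, Gamma_yyy = -0.159941; k3 = (-0.980013, 0.280490, 0.131770, 0.249755)
  k4: at (x, y) = (0.601872, 0.540229), (dx/dtau, dy/dtau) = (-0.976712, 0.286738); Gamma_xxx = -0.034303, Gamma_xxy = 0.058158, Gamma_xyy = -0.653783, Gamma_yxx = -0.009512, Gamma_yxy = 0.412259, Gamma_yyy = -0.147736; k4 = (-0.976712, 0.286738, 0.119053, 0.252136)
  Y <- Y + (h/6)(k1 + 2k2 + 2k3 + k4): x = 0.6019, y = 0.5402, dx/dtau = -0.9767, dy/dtau = 0.2867


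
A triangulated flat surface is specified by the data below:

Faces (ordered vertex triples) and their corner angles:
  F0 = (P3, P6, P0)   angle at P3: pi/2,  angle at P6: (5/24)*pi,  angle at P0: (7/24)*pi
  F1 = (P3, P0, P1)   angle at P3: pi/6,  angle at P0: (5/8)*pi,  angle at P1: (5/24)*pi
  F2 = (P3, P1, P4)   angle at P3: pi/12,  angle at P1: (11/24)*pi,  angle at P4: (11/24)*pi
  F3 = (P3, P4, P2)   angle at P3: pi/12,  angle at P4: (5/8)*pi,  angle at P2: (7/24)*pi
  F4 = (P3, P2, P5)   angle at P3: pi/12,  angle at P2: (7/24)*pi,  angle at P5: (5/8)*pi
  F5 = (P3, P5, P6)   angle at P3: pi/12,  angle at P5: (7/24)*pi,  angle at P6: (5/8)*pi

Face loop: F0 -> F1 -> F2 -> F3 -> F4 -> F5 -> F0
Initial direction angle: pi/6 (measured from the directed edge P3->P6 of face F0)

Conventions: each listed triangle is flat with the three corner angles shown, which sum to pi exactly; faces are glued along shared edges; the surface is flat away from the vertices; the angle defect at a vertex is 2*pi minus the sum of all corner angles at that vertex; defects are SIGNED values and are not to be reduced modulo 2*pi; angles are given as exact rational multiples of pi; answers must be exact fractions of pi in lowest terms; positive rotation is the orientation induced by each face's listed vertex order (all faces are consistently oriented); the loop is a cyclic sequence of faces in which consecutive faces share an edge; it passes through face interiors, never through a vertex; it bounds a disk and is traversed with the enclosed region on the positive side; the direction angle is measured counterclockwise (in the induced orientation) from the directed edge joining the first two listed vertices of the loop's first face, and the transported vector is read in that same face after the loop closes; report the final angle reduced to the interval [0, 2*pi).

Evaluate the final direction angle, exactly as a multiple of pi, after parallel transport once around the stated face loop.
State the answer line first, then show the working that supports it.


Answer: final direction angle = (7/6)*pi

enclosed vertex P3: corner angles sum to pi, defect = 2*pi - pi = pi
by Gauss-Bonnet the loop rotates the vector by the enclosed defect sum (positive orientation, mod 2*pi)
final angle = pi/6 + pi = (7/6)*pi (mod 2*pi)


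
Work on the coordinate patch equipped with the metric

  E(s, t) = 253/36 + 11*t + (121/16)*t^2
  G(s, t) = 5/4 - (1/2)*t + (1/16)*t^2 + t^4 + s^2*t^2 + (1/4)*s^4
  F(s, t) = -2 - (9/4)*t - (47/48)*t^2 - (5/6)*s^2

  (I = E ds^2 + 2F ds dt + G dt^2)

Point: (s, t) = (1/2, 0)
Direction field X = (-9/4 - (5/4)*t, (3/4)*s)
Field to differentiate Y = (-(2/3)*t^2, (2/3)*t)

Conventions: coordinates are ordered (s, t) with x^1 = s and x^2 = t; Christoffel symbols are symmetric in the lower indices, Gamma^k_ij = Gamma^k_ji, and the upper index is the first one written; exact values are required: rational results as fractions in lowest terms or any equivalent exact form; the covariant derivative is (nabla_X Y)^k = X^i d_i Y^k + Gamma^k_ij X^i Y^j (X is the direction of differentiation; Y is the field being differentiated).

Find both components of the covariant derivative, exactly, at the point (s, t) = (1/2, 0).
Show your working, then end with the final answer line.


E = 253/36, F = -53/24, G = 81/64 at the point
E_s = 0, E_t = 11, F_s = -5/6, F_t = -9/4, G_s = 1/8, G_t = -1/2
EG - F^2 = 9257/2304;  g^inv = (2304/9257) * [[81/64, 53/24], [53/24, 253/36]]
first-kind symbols [ij,l] = (1/2)(d_i g_jl + d_j g_il - d_l g_ij): [ss,s] = E_s/2 = 0, [ss,t] = F_s - E_t/2 = -19/3, [st,s] = E_t/2 = 11/2, [st,t] = G_s/2 = 1/16, [tt,s] = F_t - G_s/2 = -37/16, [tt,t] = G_t/2 = -1/4
Gamma^s_ij = (G*[ij,s] - F*[ij,t])/(EG - F^2), Gamma^t_ij = (E*[ij,t] - F*[ij,s])/(EG - F^2)
Gamma_sss = -32224/9257, Gamma_sst = 16356/9257, Gamma_stt = -32061/37028, Gamma_tss = -307648/27771, Gamma_tst = 28996/9257, Gamma_ttt = -15814/9257
X = (-9/4, 3/8), Y = (0, 0) at the point

Answer: (nabla_X Y)^s = 0, (nabla_X Y)^t = 1/4


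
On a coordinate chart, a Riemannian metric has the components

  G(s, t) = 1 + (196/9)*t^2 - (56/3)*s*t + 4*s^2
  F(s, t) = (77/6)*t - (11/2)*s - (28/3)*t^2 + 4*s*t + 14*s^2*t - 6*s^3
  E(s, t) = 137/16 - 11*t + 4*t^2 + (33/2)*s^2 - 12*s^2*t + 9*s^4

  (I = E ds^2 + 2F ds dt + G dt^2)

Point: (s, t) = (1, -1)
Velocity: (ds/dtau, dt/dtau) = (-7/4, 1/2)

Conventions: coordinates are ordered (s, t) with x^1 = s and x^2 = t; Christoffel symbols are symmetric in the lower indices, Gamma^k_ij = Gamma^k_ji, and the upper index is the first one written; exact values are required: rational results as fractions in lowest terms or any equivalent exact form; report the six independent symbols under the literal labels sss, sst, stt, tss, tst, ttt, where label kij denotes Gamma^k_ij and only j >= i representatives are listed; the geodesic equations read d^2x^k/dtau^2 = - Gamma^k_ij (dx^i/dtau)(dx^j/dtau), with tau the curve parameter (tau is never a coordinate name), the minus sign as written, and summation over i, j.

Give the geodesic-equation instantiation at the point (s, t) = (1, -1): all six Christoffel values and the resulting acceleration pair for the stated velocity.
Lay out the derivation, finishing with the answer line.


E = 977/16, F = -155/3, G = 409/9 at the point
E_s = 93, E_t = -31, F_s = -111/2, F_t = 99/2, G_s = 80/3, G_t = -560/9
EG - F^2 = 15193/144;  g^inv = (144/15193) * [[409/9, 155/3], [155/3, 977/16]]
first-kind symbols [ij,l] = (1/2)(d_i g_jl + d_j g_il - d_l g_ij): [ss,s] = E_s/2 = 93/2, [ss,t] = F_s - E_t/2 = -40, [st,s] = E_t/2 = -31/2, [st,t] = G_s/2 = 40/3, [tt,s] = F_t - G_s/2 = 217/6, [tt,t] = G_t/2 = -280/9
Gamma^s_ij = (G*[ij,s] - F*[ij,t])/(EG - F^2), Gamma^t_ij = (E*[ij,t] - F*[ij,s])/(EG - F^2)
Gamma_sss = 6696/15193, Gamma_sst = -2232/15193, Gamma_stt = 5208/15193, Gamma_tss = -5760/15193, Gamma_tst = 1920/15193, Gamma_ttt = -4480/15193
d^2s/dtau^2 = -(Gamma_sss*(-7/4)^2 + 2*Gamma_sst*(-7/4)*(1/2) + Gamma_stt*(1/2)^2) = -51429/30386
d^2t/dtau^2 = -(Gamma_tss*(-7/4)^2 + 2*Gamma_tst*(-7/4)*(1/2) + Gamma_ttt*(1/2)^2) = 22120/15193

Answer: Gamma_sss = 6696/15193, Gamma_sst = -2232/15193, Gamma_stt = 5208/15193, Gamma_tss = -5760/15193, Gamma_tst = 1920/15193, Gamma_ttt = -4480/15193; accelerations (d^2s/dtau^2, d^2t/dtau^2) = (-51429/30386, 22120/15193)


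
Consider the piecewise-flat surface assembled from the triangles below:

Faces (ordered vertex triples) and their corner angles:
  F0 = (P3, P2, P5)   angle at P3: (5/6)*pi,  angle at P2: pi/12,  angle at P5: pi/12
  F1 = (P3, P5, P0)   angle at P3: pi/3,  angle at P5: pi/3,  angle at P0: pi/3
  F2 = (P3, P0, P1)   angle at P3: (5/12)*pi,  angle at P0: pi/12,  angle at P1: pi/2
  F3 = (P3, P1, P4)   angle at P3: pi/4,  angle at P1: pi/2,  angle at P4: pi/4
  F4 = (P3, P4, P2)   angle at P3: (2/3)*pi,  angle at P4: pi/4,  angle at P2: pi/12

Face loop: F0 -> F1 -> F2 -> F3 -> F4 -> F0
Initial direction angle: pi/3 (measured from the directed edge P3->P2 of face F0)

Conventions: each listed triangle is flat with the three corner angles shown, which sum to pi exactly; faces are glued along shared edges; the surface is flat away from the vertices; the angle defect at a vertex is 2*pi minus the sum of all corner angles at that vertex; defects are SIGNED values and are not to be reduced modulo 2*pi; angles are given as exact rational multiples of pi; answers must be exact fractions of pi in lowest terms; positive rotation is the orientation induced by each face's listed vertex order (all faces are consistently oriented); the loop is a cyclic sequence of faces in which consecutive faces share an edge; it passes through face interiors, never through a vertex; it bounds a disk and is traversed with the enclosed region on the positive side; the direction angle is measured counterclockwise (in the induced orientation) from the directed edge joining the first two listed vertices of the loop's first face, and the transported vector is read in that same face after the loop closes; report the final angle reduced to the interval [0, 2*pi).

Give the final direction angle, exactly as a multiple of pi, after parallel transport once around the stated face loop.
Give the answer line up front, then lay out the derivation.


Answer: final direction angle = (11/6)*pi

enclosed vertex P3: corner angles sum to (5/2)*pi, defect = 2*pi - (5/2)*pi = -pi/2
adding the enclosed defects to the starting angle (mod 2*pi, induced orientation) gives the holonomy
final angle = pi/3 - pi/2 = (11/6)*pi (mod 2*pi)


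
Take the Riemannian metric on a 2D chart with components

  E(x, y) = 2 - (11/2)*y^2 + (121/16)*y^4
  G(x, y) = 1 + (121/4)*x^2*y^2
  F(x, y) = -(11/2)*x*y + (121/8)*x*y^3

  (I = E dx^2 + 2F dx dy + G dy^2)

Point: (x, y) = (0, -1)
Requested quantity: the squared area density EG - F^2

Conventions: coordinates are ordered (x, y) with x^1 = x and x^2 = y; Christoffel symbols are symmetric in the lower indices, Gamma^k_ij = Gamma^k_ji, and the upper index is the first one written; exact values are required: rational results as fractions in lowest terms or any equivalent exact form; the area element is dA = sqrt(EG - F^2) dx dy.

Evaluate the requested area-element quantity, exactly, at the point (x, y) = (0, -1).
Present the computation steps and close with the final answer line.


E = 65/16, F = 0, G = 1; EG - F^2 = 65/16

Answer: EG - F^2 = 65/16


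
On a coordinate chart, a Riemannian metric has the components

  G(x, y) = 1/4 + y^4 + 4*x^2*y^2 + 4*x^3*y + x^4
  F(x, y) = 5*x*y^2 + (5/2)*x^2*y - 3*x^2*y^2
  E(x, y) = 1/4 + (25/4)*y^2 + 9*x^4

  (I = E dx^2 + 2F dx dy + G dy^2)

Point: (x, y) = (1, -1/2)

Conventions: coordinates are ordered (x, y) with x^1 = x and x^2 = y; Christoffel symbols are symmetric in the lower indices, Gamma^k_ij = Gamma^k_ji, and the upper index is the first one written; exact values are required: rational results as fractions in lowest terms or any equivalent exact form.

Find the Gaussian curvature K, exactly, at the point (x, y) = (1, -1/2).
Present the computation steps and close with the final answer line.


E = 173/16, F = -3/4, G = 5/16, EG - F^2 = 721/256 at the point
E_x = 36, E_y = -25/4, F_x = -11/4, F_y = 1/2, G_x = 0, G_y = -1/2
E_yy = 25/2, F_xy = 6, G_xx = 2
K follows from Brioschi's formula, (det M1 - det M2)/(EG - F^2)^2.
M1 = [[-E_yy/2 + F_xy - G_xx/2, E_x/2, F_x - E_y/2], [F_y - G_x/2, E, F], [G_y/2, F, G]] = [[-5/4, 18, 3/8], [1/2, 173/16, -3/4], [-1/4, -3/4, 5/16]]; det M1 = -2135/1024
M2 = [[0, E_y/2, G_x/2], [E_y/2, E, F], [G_x/2, F, G]] = [[0, -25/8, 0], [-25/8, 173/16, -3/4], [0, -3/4, 5/16]]; det M2 = -3125/1024
det M1 - det M2 = 495/512; K = 495/512 / (721/256)^2 = 63360/519841

Answer: K = 63360/519841


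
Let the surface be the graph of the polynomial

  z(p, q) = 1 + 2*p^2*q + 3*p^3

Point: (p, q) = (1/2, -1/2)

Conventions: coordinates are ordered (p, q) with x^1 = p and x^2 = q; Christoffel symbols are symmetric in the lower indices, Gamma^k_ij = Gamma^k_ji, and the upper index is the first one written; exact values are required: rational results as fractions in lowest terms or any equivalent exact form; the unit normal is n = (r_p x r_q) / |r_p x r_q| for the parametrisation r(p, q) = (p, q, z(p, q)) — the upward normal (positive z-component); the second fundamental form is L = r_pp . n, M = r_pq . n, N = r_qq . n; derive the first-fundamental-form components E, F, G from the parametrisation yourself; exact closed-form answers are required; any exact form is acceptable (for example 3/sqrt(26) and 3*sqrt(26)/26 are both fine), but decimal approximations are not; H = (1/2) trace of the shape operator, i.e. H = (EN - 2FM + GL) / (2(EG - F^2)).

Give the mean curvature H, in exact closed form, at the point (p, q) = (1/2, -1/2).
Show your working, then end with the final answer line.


z_p = 5/4, z_q = 1/2, z_pp = 7, z_pq = 2, z_qq = 0
E = 41/16, F = 5/8, G = 5/4; answer radicand W^2 = 45/16
unnormalised second-form numerators: l = 7, m = 2, n = 0; L = l/sqrt(45/16), and similarly M = m/sqrt(W^2), N = n/sqrt(W^2)
H = (E*n - 2*F*m + G*l) / (2*(EG - F^2)*sqrt(W^2)); E*n - 2*F*m + G*l = 25/4, EG - F^2 = 45/16, so H = (10/9)/sqrt(45/16)

Answer: H = 8*sqrt(5)/27


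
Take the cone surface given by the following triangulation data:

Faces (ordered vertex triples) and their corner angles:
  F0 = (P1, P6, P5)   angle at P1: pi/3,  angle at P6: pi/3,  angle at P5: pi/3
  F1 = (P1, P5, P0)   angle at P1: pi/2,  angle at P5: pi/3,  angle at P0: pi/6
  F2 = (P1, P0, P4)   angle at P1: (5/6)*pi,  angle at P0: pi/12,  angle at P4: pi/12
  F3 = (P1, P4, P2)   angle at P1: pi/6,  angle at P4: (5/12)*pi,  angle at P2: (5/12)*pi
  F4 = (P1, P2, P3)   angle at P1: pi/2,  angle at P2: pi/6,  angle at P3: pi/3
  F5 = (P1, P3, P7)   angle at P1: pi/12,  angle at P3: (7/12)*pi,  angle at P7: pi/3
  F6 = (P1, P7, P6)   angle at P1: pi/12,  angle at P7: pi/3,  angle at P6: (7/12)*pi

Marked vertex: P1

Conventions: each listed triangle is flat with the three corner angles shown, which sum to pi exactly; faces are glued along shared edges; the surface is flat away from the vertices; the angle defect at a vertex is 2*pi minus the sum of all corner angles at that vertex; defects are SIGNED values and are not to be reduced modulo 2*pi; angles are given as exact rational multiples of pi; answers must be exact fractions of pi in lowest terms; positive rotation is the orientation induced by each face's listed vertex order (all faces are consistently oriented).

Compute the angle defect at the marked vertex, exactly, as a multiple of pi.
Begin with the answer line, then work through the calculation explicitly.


Answer: defect(P1) = -pi/2

Sum of corner angles at P1: (5/2)*pi
defect = 2*pi - (5/2)*pi


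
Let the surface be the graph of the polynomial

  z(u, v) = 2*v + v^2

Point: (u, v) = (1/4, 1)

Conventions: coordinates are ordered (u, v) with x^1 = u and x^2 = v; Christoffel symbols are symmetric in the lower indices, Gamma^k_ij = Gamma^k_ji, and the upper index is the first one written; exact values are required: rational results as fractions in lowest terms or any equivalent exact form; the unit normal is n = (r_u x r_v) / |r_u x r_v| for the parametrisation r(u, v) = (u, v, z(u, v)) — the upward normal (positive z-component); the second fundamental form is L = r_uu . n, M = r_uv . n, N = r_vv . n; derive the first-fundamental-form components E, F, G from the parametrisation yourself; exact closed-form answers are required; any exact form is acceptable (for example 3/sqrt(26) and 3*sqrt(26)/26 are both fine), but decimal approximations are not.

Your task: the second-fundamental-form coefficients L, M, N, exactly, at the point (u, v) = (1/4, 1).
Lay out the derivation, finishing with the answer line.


z_u = 0, z_v = 4, z_uu = 0, z_uv = 0, z_vv = 2
E = 1, F = 0, G = 17; answer radicand W^2 = 17
unnormalised second-form numerators: l = 0, m = 0, n = 2; L = l/sqrt(17), and similarly M = m/sqrt(W^2), N = n/sqrt(W^2)

Answer: L = 0, M = 0, N = 2*sqrt(17)/17


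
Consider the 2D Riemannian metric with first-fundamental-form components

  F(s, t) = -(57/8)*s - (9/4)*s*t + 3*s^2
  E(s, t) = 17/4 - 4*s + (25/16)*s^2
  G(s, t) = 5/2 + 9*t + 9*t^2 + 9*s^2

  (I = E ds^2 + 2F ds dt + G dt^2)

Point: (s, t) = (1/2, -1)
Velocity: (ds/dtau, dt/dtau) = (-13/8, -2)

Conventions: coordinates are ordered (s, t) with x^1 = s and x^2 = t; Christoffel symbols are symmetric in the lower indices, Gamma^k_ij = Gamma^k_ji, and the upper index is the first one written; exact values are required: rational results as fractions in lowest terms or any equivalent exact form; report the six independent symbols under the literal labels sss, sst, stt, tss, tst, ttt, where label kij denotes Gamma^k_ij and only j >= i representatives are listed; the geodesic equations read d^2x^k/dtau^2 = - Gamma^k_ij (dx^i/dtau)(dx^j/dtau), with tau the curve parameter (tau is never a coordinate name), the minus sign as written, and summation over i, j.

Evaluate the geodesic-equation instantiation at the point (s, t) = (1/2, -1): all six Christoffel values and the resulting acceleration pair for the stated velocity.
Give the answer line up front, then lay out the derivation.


Answer: Gamma_sss = -1146/1241, Gamma_sst = 972/1241, Gamma_stt = -4392/1241, Gamma_tss = -897/1241, Gamma_tst = 1521/1241, Gamma_ttt = -2736/1241; accelerations (d^2s/dtau^2, d^2t/dtau^2) = (456837/39712, 219273/79424)

E = 169/64, F = -27/16, G = 19/4 at the point
E_s = -39/16, E_t = 0, F_s = -15/8, F_t = -9/8, G_s = 9, G_t = -9
EG - F^2 = 1241/128;  g^inv = (128/1241) * [[19/4, 27/16], [27/16, 169/64]]
first-kind symbols [ij,l] = (1/2)(d_i g_jl + d_j g_il - d_l g_ij): [ss,s] = E_s/2 = -39/32, [ss,t] = F_s - E_t/2 = -15/8, [st,s] = E_t/2 = 0, [st,t] = G_s/2 = 9/2, [tt,s] = F_t - G_s/2 = -45/8, [tt,t] = G_t/2 = -9/2
Gamma^s_ij = (G*[ij,s] - F*[ij,t])/(EG - F^2), Gamma^t_ij = (E*[ij,t] - F*[ij,s])/(EG - F^2)
Gamma_sss = -1146/1241, Gamma_sst = 972/1241, Gamma_stt = -4392/1241, Gamma_tss = -897/1241, Gamma_tst = 1521/1241, Gamma_ttt = -2736/1241
d^2s/dtau^2 = -(Gamma_sss*(-13/8)^2 + 2*Gamma_sst*(-13/8)*(-2) + Gamma_stt*(-2)^2) = 456837/39712
d^2t/dtau^2 = -(Gamma_tss*(-13/8)^2 + 2*Gamma_tst*(-13/8)*(-2) + Gamma_ttt*(-2)^2) = 219273/79424


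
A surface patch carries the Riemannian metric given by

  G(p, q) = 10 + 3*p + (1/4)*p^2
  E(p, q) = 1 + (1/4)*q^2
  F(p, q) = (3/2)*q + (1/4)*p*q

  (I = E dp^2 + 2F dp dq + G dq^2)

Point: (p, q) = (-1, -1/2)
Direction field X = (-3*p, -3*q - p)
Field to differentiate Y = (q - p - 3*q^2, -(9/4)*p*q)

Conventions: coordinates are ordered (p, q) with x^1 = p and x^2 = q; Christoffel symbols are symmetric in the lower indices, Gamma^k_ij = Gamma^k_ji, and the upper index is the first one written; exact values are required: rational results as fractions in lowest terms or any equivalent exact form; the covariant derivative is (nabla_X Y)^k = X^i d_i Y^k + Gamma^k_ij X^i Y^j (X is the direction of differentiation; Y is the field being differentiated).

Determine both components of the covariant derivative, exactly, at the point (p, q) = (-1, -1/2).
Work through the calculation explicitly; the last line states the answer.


E = 17/16, F = -5/8, G = 29/4 at the point
E_p = 0, E_q = -1/4, F_p = -1/8, F_q = 5/4, G_p = 5/2, G_q = 0
EG - F^2 = 117/16;  g^inv = (16/117) * [[29/4, 5/8], [5/8, 17/16]]
first-kind symbols [ij,l] = (1/2)(d_i g_jl + d_j g_il - d_l g_ij): [pp,p] = E_p/2 = 0, [pp,q] = F_p - E_q/2 = 0, [pq,p] = E_q/2 = -1/8, [pq,q] = G_p/2 = 5/4, [qq,p] = F_q - G_p/2 = 0, [qq,q] = G_q/2 = 0
Gamma^p_ij = (G*[ij,p] - F*[ij,q])/(EG - F^2), Gamma^q_ij = (E*[ij,q] - F*[ij,p])/(EG - F^2)
Gamma_ppp = 0, Gamma_ppq = -2/117, Gamma_pqq = 0, Gamma_qpp = 0, Gamma_qpq = 20/117, Gamma_qqq = 0
X = (3, 5/2), Y = (-1/4, -9/8) at the point

Answer: (nabla_X Y)^p = 827/117, (nabla_X Y)^q = 973/117


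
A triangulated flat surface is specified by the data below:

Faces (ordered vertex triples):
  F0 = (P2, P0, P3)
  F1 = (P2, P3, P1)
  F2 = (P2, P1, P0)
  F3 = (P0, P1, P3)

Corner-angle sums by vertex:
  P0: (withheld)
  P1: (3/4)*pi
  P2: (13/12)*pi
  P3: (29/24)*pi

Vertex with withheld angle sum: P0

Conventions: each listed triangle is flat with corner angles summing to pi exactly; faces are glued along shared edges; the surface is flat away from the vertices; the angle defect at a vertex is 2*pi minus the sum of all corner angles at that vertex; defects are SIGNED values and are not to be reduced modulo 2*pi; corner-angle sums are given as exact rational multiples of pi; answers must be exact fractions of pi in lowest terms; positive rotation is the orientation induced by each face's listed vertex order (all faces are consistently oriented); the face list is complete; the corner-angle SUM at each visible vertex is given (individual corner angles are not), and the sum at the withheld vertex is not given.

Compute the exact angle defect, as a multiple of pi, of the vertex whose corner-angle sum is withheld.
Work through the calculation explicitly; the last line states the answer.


V = 4, E = 6, F = 4; chi = V - E + F = 2
Gauss-Bonnet: total defect = 2*pi*chi = 4*pi; visible defects sum to (71/24)*pi

Answer: defect(P0) = (25/24)*pi


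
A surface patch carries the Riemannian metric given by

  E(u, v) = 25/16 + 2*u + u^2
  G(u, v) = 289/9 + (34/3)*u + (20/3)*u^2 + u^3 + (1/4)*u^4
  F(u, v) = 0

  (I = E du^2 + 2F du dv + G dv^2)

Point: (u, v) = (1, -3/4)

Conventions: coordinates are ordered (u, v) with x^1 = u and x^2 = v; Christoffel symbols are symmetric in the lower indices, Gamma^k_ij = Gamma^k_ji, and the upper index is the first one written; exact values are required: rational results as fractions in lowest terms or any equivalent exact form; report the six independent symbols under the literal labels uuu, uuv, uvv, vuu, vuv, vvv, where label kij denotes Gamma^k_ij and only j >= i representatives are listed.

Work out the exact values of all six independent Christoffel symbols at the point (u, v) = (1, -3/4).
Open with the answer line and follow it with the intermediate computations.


Answer: Gamma_uuu = 32/73, Gamma_uuv = 0, Gamma_uvv = -688/219, Gamma_vuu = 0, Gamma_vuv = 12/43, Gamma_vvv = 0

E = 73/16, F = 0, G = 1849/36 at the point
E_u = 4, E_v = 0, F_u = 0, F_v = 0, G_u = 86/3, G_v = 0
EG - F^2 = 134977/576;  g^inv = (576/134977) * [[1849/36, 0], [0, 73/16]]
first-kind symbols [ij,l] = (1/2)(d_i g_jl + d_j g_il - d_l g_ij): [uu,u] = E_u/2 = 2, [uu,v] = F_u - E_v/2 = 0, [uv,u] = E_v/2 = 0, [uv,v] = G_u/2 = 43/3, [vv,u] = F_v - G_u/2 = -43/3, [vv,v] = G_v/2 = 0
Gamma^u_ij = (G*[ij,u] - F*[ij,v])/(EG - F^2), Gamma^v_ij = (E*[ij,v] - F*[ij,u])/(EG - F^2)


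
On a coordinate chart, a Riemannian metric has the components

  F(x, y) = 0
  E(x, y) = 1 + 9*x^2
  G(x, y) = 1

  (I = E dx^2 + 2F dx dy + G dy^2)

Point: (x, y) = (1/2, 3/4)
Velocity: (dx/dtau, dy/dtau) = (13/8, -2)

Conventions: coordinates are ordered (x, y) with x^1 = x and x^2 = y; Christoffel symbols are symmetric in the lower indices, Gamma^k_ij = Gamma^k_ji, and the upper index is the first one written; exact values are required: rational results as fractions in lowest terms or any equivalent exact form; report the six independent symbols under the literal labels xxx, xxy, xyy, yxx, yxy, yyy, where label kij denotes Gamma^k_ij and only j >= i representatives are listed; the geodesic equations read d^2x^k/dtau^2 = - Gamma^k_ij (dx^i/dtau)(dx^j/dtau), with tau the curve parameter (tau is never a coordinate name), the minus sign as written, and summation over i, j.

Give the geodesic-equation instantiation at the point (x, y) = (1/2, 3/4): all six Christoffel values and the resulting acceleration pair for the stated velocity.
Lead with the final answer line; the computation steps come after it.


Answer: Gamma_xxx = 18/13, Gamma_xxy = 0, Gamma_xyy = 0, Gamma_yxx = 0, Gamma_yxy = 0, Gamma_yyy = 0; accelerations (d^2x/dtau^2, d^2y/dtau^2) = (-117/32, 0)

E = 13/4, F = 0, G = 1 at the point
E_x = 9, E_y = 0, F_x = 0, F_y = 0, G_x = 0, G_y = 0
EG - F^2 = 13/4;  g^inv = (4/13) * [[1, 0], [0, 13/4]]
first-kind symbols [ij,l] = (1/2)(d_i g_jl + d_j g_il - d_l g_ij): [xx,x] = E_x/2 = 9/2, [xx,y] = F_x - E_y/2 = 0, [xy,x] = E_y/2 = 0, [xy,y] = G_x/2 = 0, [yy,x] = F_y - G_x/2 = 0, [yy,y] = G_y/2 = 0
Gamma^x_ij = (G*[ij,x] - F*[ij,y])/(EG - F^2), Gamma^y_ij = (E*[ij,y] - F*[ij,x])/(EG - F^2)
Gamma_xxx = 18/13, Gamma_xxy = 0, Gamma_xyy = 0, Gamma_yxx = 0, Gamma_yxy = 0, Gamma_yyy = 0
d^2x/dtau^2 = -(Gamma_xxx*(13/8)^2 + 2*Gamma_xxy*(13/8)*(-2) + Gamma_xyy*(-2)^2) = -117/32
d^2y/dtau^2 = -(Gamma_yxx*(13/8)^2 + 2*Gamma_yxy*(13/8)*(-2) + Gamma_yyy*(-2)^2) = 0


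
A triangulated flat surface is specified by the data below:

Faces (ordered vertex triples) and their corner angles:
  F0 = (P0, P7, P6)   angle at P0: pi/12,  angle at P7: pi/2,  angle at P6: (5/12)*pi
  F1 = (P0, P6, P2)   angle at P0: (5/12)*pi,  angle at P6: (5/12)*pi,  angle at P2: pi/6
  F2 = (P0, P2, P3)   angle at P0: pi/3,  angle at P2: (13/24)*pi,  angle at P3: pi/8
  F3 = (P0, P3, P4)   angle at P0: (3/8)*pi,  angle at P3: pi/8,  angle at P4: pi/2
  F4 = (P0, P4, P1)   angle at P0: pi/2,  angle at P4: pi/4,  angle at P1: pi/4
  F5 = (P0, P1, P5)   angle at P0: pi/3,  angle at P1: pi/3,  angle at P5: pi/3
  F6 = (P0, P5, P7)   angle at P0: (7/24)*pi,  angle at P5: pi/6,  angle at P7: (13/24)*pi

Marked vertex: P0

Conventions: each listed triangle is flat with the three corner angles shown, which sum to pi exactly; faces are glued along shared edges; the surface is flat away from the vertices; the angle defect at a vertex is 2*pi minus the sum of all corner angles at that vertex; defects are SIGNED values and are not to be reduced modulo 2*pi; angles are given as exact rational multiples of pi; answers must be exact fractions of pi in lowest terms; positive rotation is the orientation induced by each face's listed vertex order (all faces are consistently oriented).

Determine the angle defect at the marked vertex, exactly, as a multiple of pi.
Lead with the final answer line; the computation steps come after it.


Answer: defect(P0) = -pi/3

Sum of corner angles at P0: (7/3)*pi
defect = 2*pi - (7/3)*pi


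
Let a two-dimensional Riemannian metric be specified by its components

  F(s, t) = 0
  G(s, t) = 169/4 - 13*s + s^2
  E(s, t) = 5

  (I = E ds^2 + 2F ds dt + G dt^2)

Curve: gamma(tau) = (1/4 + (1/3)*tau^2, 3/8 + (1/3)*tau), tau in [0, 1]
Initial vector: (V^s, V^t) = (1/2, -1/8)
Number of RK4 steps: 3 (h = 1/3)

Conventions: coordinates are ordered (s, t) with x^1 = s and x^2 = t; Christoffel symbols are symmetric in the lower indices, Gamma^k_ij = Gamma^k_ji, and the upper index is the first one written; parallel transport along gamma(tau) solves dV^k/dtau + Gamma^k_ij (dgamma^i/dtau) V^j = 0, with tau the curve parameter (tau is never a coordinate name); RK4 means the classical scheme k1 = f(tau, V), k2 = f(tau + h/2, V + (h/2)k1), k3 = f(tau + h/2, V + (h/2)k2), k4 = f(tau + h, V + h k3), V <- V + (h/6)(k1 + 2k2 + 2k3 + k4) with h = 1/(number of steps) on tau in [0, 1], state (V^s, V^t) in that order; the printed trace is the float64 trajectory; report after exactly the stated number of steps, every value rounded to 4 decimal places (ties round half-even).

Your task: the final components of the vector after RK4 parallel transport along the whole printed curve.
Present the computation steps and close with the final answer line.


gamma'(tau) = ((2/3)*tau, 1/3); f(tau, V)^k = -Gamma^k_ij(gamma(tau)) gamma'^i(tau) V^j; h = 1/3; intermediate values shown to 6 dp
curve data and Christoffel symbols at the stage parameters:
  tau = 0.000000: gamma = (0.250000, 0.375000), gamma' = (0.000000, 0.333333); Gamma_sss = 0.000000, Gamma_sst = 0.000000, Gamma_stt = 1.250000, Gamma_tss = 0.000000, Gamma_tst = -0.160000, Gamma_ttt = 0.000000
  tau = 0.166667: gamma = (0.259259, 0.430556), gamma' = (0.111111, 0.333333); Gamma_sss = 0.000000, Gamma_sst = 0.000000, Gamma_stt = 1.248148, Gamma_tss = 0.000000, Gamma_tst = -0.160237, Gamma_ttt = 0.000000
  tau = 0.333333: gamma = (0.287037, 0.486111), gamma' = (0.222222, 0.333333); Gamma_sss = 0.000000, Gamma_sst = 0.000000, Gamma_stt = 1.242593, Gamma_tss = 0.000000, Gamma_tst = -0.160954, Gamma_ttt = 0.000000
  tau = 0.500000: gamma = (0.333333, 0.541667), gamma' = (0.333333, 0.333333); Gamma_sss = 0.000000, Gamma_sst = 0.000000, Gamma_stt = 1.233333, Gamma_tss = 0.000000, Gamma_tst = -0.162162, Gamma_ttt = 0.000000
  tau = 0.666667: gamma = (0.398148, 0.597222), gamma' = (0.444444, 0.333333); Gamma_sss = 0.000000, Gamma_sst = 0.000000, Gamma_stt = 1.220370, Gamma_tss = 0.000000, Gamma_tst = -0.163885, Gamma_ttt = 0.000000
  tau = 0.833333: gamma = (0.481481, 0.652778), gamma' = (0.555556, 0.333333); Gamma_sss = 0.000000, Gamma_sst = 0.000000, Gamma_stt = 1.203704, Gamma_tss = 0.000000, Gamma_tst = -0.166154, Gamma_ttt = 0.000000
  tau = 1.000000: gamma = (0.583333, 0.708333), gamma' = (0.666667, 0.333333); Gamma_sss = 0.000000, Gamma_sst = 0.000000, Gamma_stt = 1.183333, Gamma_tss = 0.000000, Gamma_tst = -0.169014, Gamma_ttt = 0.000000
step 0: V^s = 0.5000, V^t = -0.1250
step 1: k1 = (0.052083, 0.026667), k2 = (0.050157, 0.025023), k3 = (0.050271, 0.025001), k4 = (0.048323, 0.023552); V <- V + (h/6)(k1 + 2k2 + 2k3 + k4): V^s = 0.5167, V^t = -0.1167
step 2: k1 = (0.048317, 0.023551), k2 = (0.046343, 0.022274), k3 = (0.046431, 0.022244), k4 = (0.044437, 0.021117); V <- V + (h/6)(k1 + 2k2 + 2k3 + k4): V^s = 0.5322, V^t = -0.1092
step 3: k1 = (0.044431, 0.021117), k2 = (0.042412, 0.020128), k3 = (0.042478, 0.020095), k4 = (0.040441, 0.019229); V <- V + (h/6)(k1 + 2k2 + 2k3 + k4): V^s = 0.5463, V^t = -0.1025

Answer: V^s = 0.5463, V^t = -0.1025


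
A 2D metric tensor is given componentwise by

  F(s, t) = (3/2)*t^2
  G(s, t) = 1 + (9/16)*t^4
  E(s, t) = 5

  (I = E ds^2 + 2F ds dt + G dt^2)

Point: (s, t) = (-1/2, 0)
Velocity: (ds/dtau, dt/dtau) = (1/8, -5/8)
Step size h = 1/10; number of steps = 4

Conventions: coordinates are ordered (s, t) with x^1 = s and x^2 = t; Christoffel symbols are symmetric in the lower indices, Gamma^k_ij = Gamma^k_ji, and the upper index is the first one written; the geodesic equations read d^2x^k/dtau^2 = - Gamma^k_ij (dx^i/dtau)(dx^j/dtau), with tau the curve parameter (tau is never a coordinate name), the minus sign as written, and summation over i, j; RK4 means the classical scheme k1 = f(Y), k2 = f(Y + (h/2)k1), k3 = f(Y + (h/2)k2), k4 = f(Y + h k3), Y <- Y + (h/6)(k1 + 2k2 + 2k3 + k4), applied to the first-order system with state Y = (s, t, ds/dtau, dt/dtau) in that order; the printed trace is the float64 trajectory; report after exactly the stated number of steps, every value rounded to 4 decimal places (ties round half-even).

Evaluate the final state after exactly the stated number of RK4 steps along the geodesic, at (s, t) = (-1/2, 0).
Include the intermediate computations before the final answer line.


f(Y) = (ds/dtau, dt/dtau, -Gamma^s_ij Y'^i Y'^j, -Gamma^t_ij Y'^i Y'^j) with the Gammas evaluated at the stage position; h = 0.100000; intermediate values shown to 6 dp
step 0: s = -0.5000, t = 0.0000, ds/dtau = 0.1250, dt/dtau = -0.6250
step 1:
  k1: at (s, t) = (-0.500000, 0.000000), (ds/dtau, dt/dtau) = (0.125000, -0.625000); Gamma_sss = 0.000000, Gamma_sst = 0.000000, Gamma_stt = 0.000000, Gamma_tss = 0.000000, Gamma_tst = 0.000000, Gamma_ttt = 0.000000; k1 = (0.125000, -0.625000, 0.000000, 0.000000)
  k2: at (s, t) = (-0.493750, -0.031250), (ds/dtau, dt/dtau) = (0.125000, -0.625000); Gamma_sss = 0.000000, Gamma_sst = 0.000000, Gamma_stt = -0.018750, Gamma_tss = 0.000000, Gamma_tst = 0.000000, Gamma_ttt = -0.000007; k2 = (0.125000, -0.625000, 0.007324, 0.000003)
  k3: at (s, t) = (-0.493750, -0.031250), (ds/dtau, dt/dtau) = (0.125366, -0.625000); Gamma_sss = 0.000000, Gamma_sst = 0.000000, Gamma_stt = -0.018750, Gamma_tss = 0.000000, Gamma_tst = 0.000000, Gamma_ttt = -0.000007; k3 = (0.125366, -0.625000, 0.007324, 0.000003)
  k4: at (s, t) = (-0.487463, -0.062500), (ds/dtau, dt/dtau) = (0.125732, -0.625000); Gamma_sss = 0.000000, Gamma_sst = 0.000000, Gamma_stt = -0.037500, Gamma_tss = 0.000000, Gamma_tst = 0.000000, Gamma_ttt = -0.000055; k4 = (0.125732, -0.625000, 0.014648, 0.000021)
  Y <- Y + (h/6)(k1 + 2k2 + 2k3 + k4): s = -0.4875, t = -0.0625, ds/dtau = 0.1257, dt/dtau = -0.6250
step 2:
  k1: at (s, t) = (-0.487476, -0.062500), (ds/dtau, dt/dtau) = (0.125732, -0.624999); Gamma_sss = 0.000000, Gamma_sst = 0.000000, Gamma_stt = -0.037500, Gamma_tss = 0.000000, Gamma_tst = 0.000000, Gamma_ttt = -0.000055; k1 = (0.125732, -0.624999, 0.014648, 0.000021)
  k2: at (s, t) = (-0.481189, -0.093750), (ds/dtau, dt/dtau) = (0.126465, -0.624998); Gamma_sss = 0.000000, Gamma_sst = 0.000000, Gamma_stt = -0.056249, Gamma_tss = 0.000000, Gamma_tst = 0.000000, Gamma_ttt = -0.000185; k2 = (0.126465, -0.624998, 0.021972, 0.000072)
  k3: at (s, t) = (-0.481152, -0.093750), (ds/dtau, dt/dtau) = (0.126831, -0.624996); Gamma_sss = 0.000000, Gamma_sst = 0.000000, Gamma_stt = -0.056249, Gamma_tss = 0.000000, Gamma_tst = 0.000000, Gamma_ttt = -0.000185; k3 = (0.126831, -0.624996, 0.021972, 0.000072)
  k4: at (s, t) = (-0.474792, -0.125000), (ds/dtau, dt/dtau) = (0.127930, -0.624992); Gamma_sss = 0.000000, Gamma_sst = 0.000000, Gamma_stt = -0.074998, Gamma_tss = 0.000000, Gamma_tst = 0.000000, Gamma_ttt = -0.000439; k4 = (0.127930, -0.624992, 0.029295, 0.000172)
  Y <- Y + (h/6)(k1 + 2k2 + 2k3 + k4): s = -0.4748, t = -0.1250, ds/dtau = 0.1279, dt/dtau = -0.6250
step 3:
  k1: at (s, t) = (-0.474805, -0.125000), (ds/dtau, dt/dtau) = (0.127930, -0.624991); Gamma_sss = 0.000000, Gamma_sst = 0.000000, Gamma_stt = -0.074998, Gamma_tss = 0.000000, Gamma_tst = 0.000000, Gamma_ttt = -0.000439; k1 = (0.127930, -0.624991, 0.029295, 0.000172)
  k2: at (s, t) = (-0.468408, -0.156249), (ds/dtau, dt/dtau) = (0.129394, -0.624983); Gamma_sss = 0.000000, Gamma_sst = 0.000000, Gamma_stt = -0.093743, Gamma_tss = 0.000000, Gamma_tst = 0.000000, Gamma_ttt = -0.000858; k2 = (0.129394, -0.624983, 0.036616, 0.000335)
  k3: at (s, t) = (-0.468335, -0.156249), (ds/dtau, dt/dtau) = (0.129760, -0.624975); Gamma_sss = 0.000000, Gamma_sst = 0.000000, Gamma_stt = -0.093743, Gamma_tss = 0.000000, Gamma_tst = 0.000000, Gamma_ttt = -0.000858; k3 = (0.129760, -0.624975, 0.036615, 0.000335)
  k4: at (s, t) = (-0.461829, -0.187497), (ds/dtau, dt/dtau) = (0.131591, -0.624958); Gamma_sss = 0.000000, Gamma_sst = 0.000000, Gamma_stt = -0.112483, Gamma_tss = 0.000000, Gamma_tst = 0.000000, Gamma_ttt = -0.001483; k4 = (0.131591, -0.624958, 0.043933, 0.000579)
  Y <- Y + (h/6)(k1 + 2k2 + 2k3 + k4): s = -0.4618, t = -0.1875, ds/dtau = 0.1316, dt/dtau = -0.6250
step 4:
  k1: at (s, t) = (-0.461841, -0.187497), (ds/dtau, dt/dtau) = (0.131591, -0.624957); Gamma_sss = 0.000000, Gamma_sst = 0.000000, Gamma_stt = -0.112483, Gamma_tss = 0.000000, Gamma_tst = 0.000000, Gamma_ttt = -0.001483; k1 = (0.131591, -0.624957, 0.043932, 0.000579)
  k2: at (s, t) = (-0.455261, -0.218745), (ds/dtau, dt/dtau) = (0.133788, -0.624928); Gamma_sss = 0.000000, Gamma_sst = 0.000000, Gamma_stt = -0.131213, Gamma_tss = 0.000000, Gamma_tst = 0.000000, Gamma_ttt = -0.002354; k2 = (0.133788, -0.624928, 0.051243, 0.000919)
  k3: at (s, t) = (-0.455151, -0.218744), (ds/dtau, dt/dtau) = (0.134153, -0.624911); Gamma_sss = 0.000000, Gamma_sst = 0.000000, Gamma_stt = -0.131212, Gamma_tss = 0.000000, Gamma_tst = 0.000000, Gamma_ttt = -0.002354; k3 = (0.134153, -0.624911, 0.051240, 0.000919)
  k4: at (s, t) = (-0.448426, -0.249988), (ds/dtau, dt/dtau) = (0.136715, -0.624865); Gamma_sss = 0.000000, Gamma_sst = 0.000000, Gamma_stt = -0.149927, Gamma_tss = 0.000000, Gamma_tst = 0.000000, Gamma_ttt = -0.003514; k4 = (0.136715, -0.624865, 0.058540, 0.001372)
  Y <- Y + (h/6)(k1 + 2k2 + 2k3 + k4): s = -0.4484, t = -0.2500, ds/dtau = 0.1367, dt/dtau = -0.6249

Answer: s = -0.4484, t = -0.2500, ds/dtau = 0.1367, dt/dtau = -0.6249
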